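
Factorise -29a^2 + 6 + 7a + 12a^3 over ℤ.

Testing divisors of the constant over divisors of the leading coefficient, a = -1/3 is a root, giving the factor (3a + 1) and quotient 4a^2 - 11a + 6.
The remaining quadratic factors as (4a - 3)(a - 2).

(3a + 1)(4a - 3)(a - 2)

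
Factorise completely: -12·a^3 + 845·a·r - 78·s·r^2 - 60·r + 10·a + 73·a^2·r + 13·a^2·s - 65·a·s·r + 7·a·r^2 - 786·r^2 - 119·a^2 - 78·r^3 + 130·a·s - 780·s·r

-(12·a - 13·s - 13·r - 1)·(a + r + 10)·(a - 6·r)

Group: 12·a·(-a^2 + 5·a·r - 10·a + 6·r^2 + 60·r) + (-13·s - 13·r - 1)·(-a^2 + 5·a·r - 10·a + 6·r^2 + 60·r); both groups contain (-a^2 + 5·a·r - 10·a + 6·r^2 + 60·r), so (12·a - 13·s - 13·r - 1) is a factor with cofactor -a^2 + 5·a·r - 10·a + 6·r^2 + 60·r.
The cofactor groups again: -a^2 + 5·a·r - 10·a + 6·r^2 + 60·r = -a·(a + r + 10) + 6·r·(a + r + 10); both groups contain (a + r + 10), giving -(a - 6·r)·(a + r + 10).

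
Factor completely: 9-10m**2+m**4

Substitute u = m**2 to get a quadratic in u, then factor.
m**2-1 is a difference of squares.
m**2-9 is a difference of squares.

(m+1)(m+3)(m-1)(m-3)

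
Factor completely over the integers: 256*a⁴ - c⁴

(4*a + c)*(4*a - c)*(16*a² + c²)

(4*a)⁴ − (c)⁴ = ((4*a)² − (c)²)((4*a)² + (c)²); the first factor splits again, the second (16*a² + c²) is irreducible.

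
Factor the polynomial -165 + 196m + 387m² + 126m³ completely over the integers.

(3m + 5)(6m + 11)(7m - 3)

By the rational root theorem, m = -11/6 is a root, so (6m + 11) divides it; the quotient is 21m² + 26m - 15.
The remaining quadratic factors as (7m - 3)(3m + 5).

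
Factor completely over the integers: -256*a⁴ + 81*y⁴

(3*y - 4*a)*(3*y + 4*a)*(9*y² + 16*a²)

Write as (9*y²)² − (16*a²)², then factor 9*y² - 16*a² once more.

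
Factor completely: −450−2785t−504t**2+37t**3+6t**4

(6t+1)(t+10)(t+5)(t−9)

Testing divisors of the constant over divisors of the leading coefficient, t = −1/6 is a root, so (6t+1) divides it; the quotient is t**3+6t**2−85t−450.
Continuing, t = −5 is a root, so (t+5) is a factor; dividing leaves t**2+t−90.
The remaining quadratic factors as (t−9)(t+10).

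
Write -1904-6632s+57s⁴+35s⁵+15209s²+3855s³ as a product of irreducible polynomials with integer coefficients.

(5s+1)(7s-4)(s+4)(s²-2s+119)

Testing divisors of the constant over divisors of the leading coefficient, s = 4/7 is a root, so (7s-4) divides it; the quotient is 5s⁴+11s³+557s²+2491s+476.
Next, s = -1/5 is a root, so (5s+1) divides it; the quotient is s³+2s²+111s+476.
Continuing, s = -4 is a root, giving the factor (s+4) and quotient s²-2s+119.
The quadratic s²-2s+119 has discriminant -472 < 0 and is irreducible over ℤ.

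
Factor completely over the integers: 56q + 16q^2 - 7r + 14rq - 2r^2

Group: -2r(r - 8q) + (-2q - 7)(r - 8q); both groups contain (r - 8q).

-(r - 8q)(2r + 2q + 7)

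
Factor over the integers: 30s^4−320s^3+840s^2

Pull out the common factor 10s^2, then factor the remaining trinomial.

10s^2(3s−14)(s−6)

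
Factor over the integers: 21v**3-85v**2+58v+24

Among the possible rational roots, v = -2/7 is a root, so (7v+2) divides it; the quotient is 3v**2-13v+12.
The remaining quadratic factors as (3v-4)(v-3).

(3v-4)(7v+2)(v-3)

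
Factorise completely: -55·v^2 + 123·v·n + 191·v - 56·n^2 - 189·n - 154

Group: -5·v·(11·v - 7·n - 14) + (8·n + 11)·(11·v - 7·n - 14); both groups contain (11·v - 7·n - 14).

-(11·v - 7·n - 14)·(5·v - 8·n - 11)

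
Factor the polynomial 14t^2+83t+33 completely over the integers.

(2t+11)(7t+3)

Need a pair with product 14·33 = 462 and sum 83: that's 77 and 6.
Split the middle term: 14t^2+77t + 6t+33 = 7t(2t+11) + 3(2t+11).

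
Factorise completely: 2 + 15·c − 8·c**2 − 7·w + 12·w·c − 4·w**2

Group: −w·(4·w − 8·c − 1) + (c − 2)·(4·w − 8·c − 1); both groups contain (4·w − 8·c − 1).

−(4·w − 8·c − 1)·(w − c + 2)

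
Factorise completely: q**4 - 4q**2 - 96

(q**2 + 8)(q**2 - 12)

Substitute u = q**2 to get a quadratic in u, then factor.
q**2 + 8 is irreducible over ℤ (always positive, so no real roots).
q**2 - 12 is irreducible over ℤ (12 is not a perfect square).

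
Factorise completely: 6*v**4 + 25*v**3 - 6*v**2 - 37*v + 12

(2*v + 3)*(3*v - 1)*(v + 4)*(v - 1)

Among the possible rational roots, v = 1 is a root, so (v - 1) divides it; the quotient is 6*v**3 + 31*v**2 + 25*v - 12.
Next, v = 1/3 is a root, so (3*v - 1) divides it; the quotient is 2*v**2 + 11*v + 12.
The remaining quadratic factors as (2*v + 3)(v + 4).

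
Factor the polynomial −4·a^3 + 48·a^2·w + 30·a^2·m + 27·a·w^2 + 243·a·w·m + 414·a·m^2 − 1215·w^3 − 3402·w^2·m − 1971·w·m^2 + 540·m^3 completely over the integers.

Group: 2·a·(−2·a^2 + 33·a·w + 27·a·m − 135·w^2 − 198·w·m + 45·m^2) + (9·w + 12·m)·(−2·a^2 + 33·a·w + 27·a·m − 135·w^2 − 198·w·m + 45·m^2); both groups contain (−2·a^2 + 33·a·w + 27·a·m − 135·w^2 − 198·w·m + 45·m^2), so (2·a + 9·w + 12·m) is a factor with cofactor −2·a^2 + 33·a·w + 27·a·m − 135·w^2 − 198·w·m + 45·m^2.
The cofactor groups again: −2·a^2 + 33·a·w + 27·a·m − 135·w^2 − 198·w·m + 45·m^2 = −a·(2·a − 15·w + 3·m) + (9·w + 15·m)·(2·a − 15·w + 3·m); both groups contain (2·a − 15·w + 3·m), giving −(a − 9·w − 15·m)·(2·a − 15·w + 3·m).

−(2·a + 9·w + 12·m)·(2·a − 15·w + 3·m)·(a − 9·w − 15·m)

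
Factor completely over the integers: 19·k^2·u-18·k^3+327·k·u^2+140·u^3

Group: k·(-18·k^2-71·k·u-28·u^2) - 5·u·(-18·k^2-71·k·u-28·u^2); both groups contain (-18·k^2-71·k·u-28·u^2), so (k-5·u) is a factor with cofactor -18·k^2-71·k·u-28·u^2.
The cofactor groups again: -18·k^2-71·k·u-28·u^2 = -9·k·(2·k+7·u) - 4·u·(2·k+7·u); both groups contain (2·k+7·u), giving -(9·k+4·u)·(2·k+7·u).

-(2·k+7·u)·(9·k+4·u)·(k-5·u)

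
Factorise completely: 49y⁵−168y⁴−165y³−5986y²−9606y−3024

(7y+3)(7y+8)(y−7)(y²+2y+18)

By the rational root theorem, y = −3/7 is a root, so (7y+3) divides it; the quotient is 7y⁴−27y³−12y²−850y−1008.
Then y = 7 is a root, so (y−7) divides it; the quotient is 7y³+22y²+142y+144.
Continuing, y = −8/7 is a root, so (7y+8) divides it; the quotient is y²+2y+18.
The quadratic y²+2y+18 has discriminant −68 < 0 and is irreducible over ℤ.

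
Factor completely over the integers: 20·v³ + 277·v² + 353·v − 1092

Among the possible rational roots, v = 7/5 is a root, giving the factor (5·v − 7) and quotient 4·v² + 61·v + 156.
The remaining quadratic factors as (4·v + 13)(v + 12).

(4·v + 13)·(5·v − 7)·(v + 12)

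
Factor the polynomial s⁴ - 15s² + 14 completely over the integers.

(s + 1)(s - 1)(s² - 14)

Substitute u = s² to get a quadratic in u, then factor.
s² - 1 is a difference of squares.
s² - 14 is irreducible over ℤ (14 is not a perfect square).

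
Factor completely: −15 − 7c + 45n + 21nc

(3n − 1)(7c + 15)

Group as (21nc + 45n) + (−7c − 15) = 3n(7c + 15) − (7c + 15).
Both groups share the factor (7c + 15).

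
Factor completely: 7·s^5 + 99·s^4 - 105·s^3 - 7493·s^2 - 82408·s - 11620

(7·s + 1)·(s + 14)·(s - 10)·(s^2 + 10·s + 83)

Trying the rational-root candidates, s = 10 is a root, giving the factor (s - 10) and quotient 7·s^4 + 169·s^3 + 1585·s^2 + 8357·s + 1162.
Continuing, s = -1/7 is a root, so (7·s + 1) divides it; the quotient is s^3 + 24·s^2 + 223·s + 1162.
Then s = -14 is a root, so (s + 14) is a factor; dividing leaves s^2 + 10·s + 83.
The quadratic s^2 + 10·s + 83 has discriminant -232 < 0 and is irreducible over ℤ.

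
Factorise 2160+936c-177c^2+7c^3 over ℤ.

Among the possible rational roots, c = 12 is a root, so (c-12) divides it; the quotient is 7c^2-93c-180.
The remaining quadratic factors as (7c+12)(c-15).

(7c+12)(c-12)(c-15)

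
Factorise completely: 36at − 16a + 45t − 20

Group as (36at − 16a) + (45t − 20) = 4a(9t − 4) + 5(9t − 4).
Both groups share the factor (9t − 4).

(4a + 5)(9t − 4)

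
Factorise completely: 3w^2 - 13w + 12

Need a pair with product 3·12 = 36 and sum -13: that's -9 and -4.
Split the middle term: 3w^2 - 9w - 4w + 12 = 3w(w - 3) - 4(w - 3).

(3w - 4)(w - 3)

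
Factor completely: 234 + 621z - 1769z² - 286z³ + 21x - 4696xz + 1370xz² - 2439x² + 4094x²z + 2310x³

(11x + 13z + 3)(14x - 2z - 13)(15x + 11z - 6)

Group: 15x(154x² + 160xz - 101x - 26z² - 175z - 39) + (11z - 6)(154x² + 160xz - 101x - 26z² - 175z - 39); both groups contain (154x² + 160xz - 101x - 26z² - 175z - 39), so (15x + 11z - 6) is a factor with cofactor 154x² + 160xz - 101x - 26z² - 175z - 39.
The cofactor groups again: 154x² + 160xz - 101x - 26z² - 175z - 39 = 11x(14x - 2z - 13) + (13z + 3)(14x - 2z - 13); both groups contain (14x - 2z - 13), giving (11x + 13z + 3)(14x - 2z - 13).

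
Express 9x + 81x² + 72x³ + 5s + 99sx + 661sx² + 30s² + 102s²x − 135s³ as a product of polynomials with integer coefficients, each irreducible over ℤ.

Group: 9s(−15s² + 13sx + 5s + 72x² + 9x) + (x + 1)(−15s² + 13sx + 5s + 72x² + 9x); both groups contain (−15s² + 13sx + 5s + 72x² + 9x), so (9s + x + 1) is a factor with cofactor −15s² + 13sx + 5s + 72x² + 9x.
The cofactor groups again: −15s² + 13sx + 5s + 72x² + 9x = −3s(5s + 9x) + (8x + 1)(5s + 9x); both groups contain (5s + 9x), giving −(3s − 8x − 1)(5s + 9x).

−(3s − 8x − 1)(5s + 9x)(9s + x + 1)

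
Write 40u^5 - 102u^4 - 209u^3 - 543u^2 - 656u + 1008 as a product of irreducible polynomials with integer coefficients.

Among the possible rational roots, u = 4/5 is a root, so (5u - 4) is a factor; dividing leaves 8u^4 - 14u^3 - 53u^2 - 151u - 252.
Next, u = 9/2 is a root, giving the factor (2u - 9) and quotient 4u^3 + 11u^2 + 23u + 28.
Then u = -7/4 is a root, so (4u + 7) is a factor; dividing leaves u^2 + u + 4.
The quadratic u^2 + u + 4 has discriminant -15 < 0 and is irreducible over ℤ.

(2u - 9)(4u + 7)(5u - 4)(u^2 + u + 4)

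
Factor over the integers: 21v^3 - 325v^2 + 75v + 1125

By the rational root theorem, v = -5/3 is a root, so (3v + 5) divides it; the quotient is 7v^2 - 120v + 225.
The remaining quadratic factors as (7v - 15)(v - 15).

(3v + 5)(7v - 15)(v - 15)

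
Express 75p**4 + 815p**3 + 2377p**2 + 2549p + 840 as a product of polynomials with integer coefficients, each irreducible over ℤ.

Among the possible rational roots, p = −8/5 is a root, giving the factor (5p + 8) and quotient 15p**3 + 139p**2 + 253p + 105.
Then p = −5/3 is a root, so (3p + 5) divides it; the quotient is 5p**2 + 38p + 21.
The remaining quadratic factors as (p + 7)(5p + 3).

(3p + 5)(5p + 3)(5p + 8)(p + 7)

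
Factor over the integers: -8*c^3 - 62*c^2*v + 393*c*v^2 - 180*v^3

Group: 2*c*(-4*c^2 - 33*c*v + 180*v^2) - v*(-4*c^2 - 33*c*v + 180*v^2); both groups contain (-4*c^2 - 33*c*v + 180*v^2), so (2*c - v) is a factor with cofactor -4*c^2 - 33*c*v + 180*v^2.
The cofactor groups again: -4*c^2 - 33*c*v + 180*v^2 = -4*c*(c + 12*v) + 15*v*(c + 12*v); both groups contain (c + 12*v), giving -(4*c - 15*v)*(c + 12*v).

-(2*c - v)*(4*c - 15*v)*(c + 12*v)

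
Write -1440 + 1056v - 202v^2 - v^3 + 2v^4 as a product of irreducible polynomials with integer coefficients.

Among the possible rational roots, v = -12 is a root, so (v + 12) divides it; the quotient is 2v^3 - 25v^2 + 98v - 120.
Continuing, v = 5/2 is a root, so (2v - 5) divides it; the quotient is v^2 - 10v + 24.
The remaining quadratic factors as (v - 4)(v - 6).

(2v - 5)(v + 12)(v - 4)(v - 6)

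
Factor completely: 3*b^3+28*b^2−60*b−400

Among the possible rational roots, b = −10 is a root, giving the factor (b+10) and quotient 3*b^2−2*b−40.
The remaining quadratic factors as (b−4)(3*b+10).

(3*b+10)*(b+10)*(b−4)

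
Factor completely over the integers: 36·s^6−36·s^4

36·s^4·(s+1)·(s−1)

Every term has a factor of 36·s^4; factoring it out leaves s^2−1.
Recognize a difference of squares with the parts s and 1.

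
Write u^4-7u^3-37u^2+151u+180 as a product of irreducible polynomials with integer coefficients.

Testing divisors of the constant over divisors of the leading coefficient, u = 4 is a root, so (u-4) is a factor; dividing leaves u^3-3u^2-49u-45.
Then u = 9 is a root, so (u-9) divides it; the quotient is u^2+6u+5.
The remaining quadratic factors as (u+1)(u+5).

(u+1)(u+5)(u-4)(u-9)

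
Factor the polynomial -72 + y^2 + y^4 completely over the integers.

(y^2 + 9)(y^2 - 8)

Substitute u = y^2 to get a quadratic in u, then factor.
y^2 - 8 is irreducible over ℤ (8 is not a perfect square).
y^2 + 9 is irreducible over ℤ (sum of squares).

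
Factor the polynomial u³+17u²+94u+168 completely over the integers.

By the rational root theorem, u = -7 is a root, so (u+7) is a factor; dividing leaves u²+10u+24.
The remaining quadratic factors as (u+6)(u+4).

(u+4)(u+6)(u+7)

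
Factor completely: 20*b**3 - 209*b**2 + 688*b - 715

Testing divisors of the constant over divisors of the leading coefficient, b = 5 is a root, so (b - 5) divides it; the quotient is 20*b**2 - 109*b + 143.
The remaining quadratic factors as (4*b - 13)(5*b - 11).

(4*b - 13)*(5*b - 11)*(b - 5)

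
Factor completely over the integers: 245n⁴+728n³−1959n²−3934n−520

Among the possible rational roots, n = −10/7 is a root, giving the factor (7n+10) and quotient 35n³+54n²−357n−52.
Next, n = −4 is a root, giving the factor (n+4) and quotient 35n²−86n−13.
The remaining quadratic factors as (7n+1)(5n−13).

(5n−13)(7n+1)(7n+10)(n+4)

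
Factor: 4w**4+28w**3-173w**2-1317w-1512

(2w+3)(2w+9)(w+8)(w-7)

Among the possible rational roots, w = -3/2 is a root, so (2w+3) is a factor; dividing leaves 2w**3+11w**2-103w-504.
Continuing, w = 7 is a root, so (w-7) is a factor; dividing leaves 2w**2+25w+72.
The remaining quadratic factors as (w+8)(2w+9).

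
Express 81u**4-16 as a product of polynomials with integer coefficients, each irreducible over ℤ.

Difference of squares twice: with A = 3u and B = 2, A⁴ − B⁴ = (A² − B²)(A² + B²), and A² − B² factors again.

(3u+2)(3u-2)(9u**2+4)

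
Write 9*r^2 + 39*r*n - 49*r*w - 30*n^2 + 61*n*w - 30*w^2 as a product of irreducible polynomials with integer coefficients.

Group: r*(9*r - 6*n + 5*w) + (5*n - 6*w)*(9*r - 6*n + 5*w); both groups contain (9*r - 6*n + 5*w).

(9*r - 6*n + 5*w)*(r + 5*n - 6*w)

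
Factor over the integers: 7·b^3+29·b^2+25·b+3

(7·b+1)·(b+1)·(b+3)

Testing divisors of the constant over divisors of the leading coefficient, b = −1 is a root, so (b+1) divides it; the quotient is 7·b^2+22·b+3.
The remaining quadratic factors as (7·b+1)(b+3).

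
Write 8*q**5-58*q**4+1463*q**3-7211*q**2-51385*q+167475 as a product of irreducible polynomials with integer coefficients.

Among the possible rational roots, q = 11/4 is a root, giving the factor (4*q-11) and quotient 2*q**4-9*q**3+341*q**2-865*q-15225.
Then q = 15/2 is a root, so (2*q-15) is a factor; dividing leaves q**3+3*q**2+193*q+1015.
Continuing, q = -5 is a root, so (q+5) divides it; the quotient is q**2-2*q+203.
The quadratic q**2-2*q+203 has discriminant -808 < 0 and is irreducible over ℤ.

(2*q-15)*(4*q-11)*(q+5)*(q**2-2*q+203)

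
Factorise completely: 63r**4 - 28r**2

7r**2(3r + 2)(3r - 2)

Factor out 7r**2, leaving 9r**2 - 4, which is a difference of two squares.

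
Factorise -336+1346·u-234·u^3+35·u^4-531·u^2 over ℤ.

By the rational root theorem, u = -3 is a root, giving the factor (u+3) and quotient 35·u^3-339·u^2+486·u-112.
Then u = 7/5 is a root, so (5·u-7) divides it; the quotient is 7·u^2-58·u+16.
The remaining quadratic factors as (u-8)(7·u-2).

(5·u-7)·(7·u-2)·(u+3)·(u-8)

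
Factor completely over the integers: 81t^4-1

(3t+1)(3t-1)(9t^2+1)

Difference of squares twice: with A = 3t and B = 1, A⁴ − B⁴ = (A² − B²)(A² + B²), and A² − B² factors again.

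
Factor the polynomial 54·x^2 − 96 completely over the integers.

6·(3·x + 4)·(3·x − 4)

Factor out 6, leaving 9·x^2 − 16, which is a difference of two squares.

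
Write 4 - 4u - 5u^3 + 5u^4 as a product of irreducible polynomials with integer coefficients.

Group as (5u^4 - 4u) + (-5u^3 + 4) = u(5u^3 - 4) - (5u^3 - 4).
Both groups share the factor (5u^3 - 4).

(u - 1)(5u^3 - 4)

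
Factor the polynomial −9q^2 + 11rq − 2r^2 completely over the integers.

−(2r − 9q)(r − q)

Group: −2r(r − q) + 9q(r − q); both groups contain (r − q).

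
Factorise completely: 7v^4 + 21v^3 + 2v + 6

Group as (7v^4 + 2v) + (21v^3 + 6) = v(7v^3 + 2) + 3(7v^3 + 2).
Both groups share the factor (7v^3 + 2).

(v + 3)(7v^3 + 2)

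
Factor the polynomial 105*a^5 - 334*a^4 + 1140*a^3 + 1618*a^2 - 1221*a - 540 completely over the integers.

(3*a + 1)*(5*a - 4)*(7*a + 9)*(a^2 - 4*a + 15)

Testing divisors of the constant over divisors of the leading coefficient, a = -1/3 is a root, so (3*a + 1) divides it; the quotient is 35*a^4 - 123*a^3 + 421*a^2 + 399*a - 540.
Then a = 4/5 is a root, so (5*a - 4) divides it; the quotient is 7*a^3 - 19*a^2 + 69*a + 135.
Then a = -9/7 is a root, so (7*a + 9) divides it; the quotient is a^2 - 4*a + 15.
The quadratic a^2 - 4*a + 15 has discriminant -44 < 0 and is irreducible over ℤ.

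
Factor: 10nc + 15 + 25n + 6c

Group as (10nc + 25n) + (6c + 15) = 5n(2c + 5) + 3(2c + 5).
Both groups share the factor (2c + 5).

(2c + 5)(5n + 3)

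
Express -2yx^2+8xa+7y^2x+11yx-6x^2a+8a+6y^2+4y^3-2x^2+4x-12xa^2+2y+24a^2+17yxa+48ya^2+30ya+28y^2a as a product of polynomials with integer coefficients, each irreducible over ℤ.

Group: 4y(y^2+2yx+7ya+y+6xa+2x+12a^2+4a) + (-x+2)(y^2+2yx+7ya+y+6xa+2x+12a^2+4a); both groups contain (y^2+2yx+7ya+y+6xa+2x+12a^2+4a), so (4y-x+2) is a factor with cofactor y^2+2yx+7ya+y+6xa+2x+12a^2+4a.
The cofactor groups again: y^2+2yx+7ya+y+6xa+2x+12a^2+4a = y(y+2x+4a) + (3a+1)(y+2x+4a); both groups contain (y+2x+4a), giving (y+3a+1)(y+2x+4a).

(4y-x+2)(y+3a+1)(y+2x+4a)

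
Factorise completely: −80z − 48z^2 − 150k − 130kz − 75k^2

Group: −15k(5k + 6z + 10) − 8z(5k + 6z + 10); both groups contain (5k + 6z + 10).

−(15k + 8z)(5k + 6z + 10)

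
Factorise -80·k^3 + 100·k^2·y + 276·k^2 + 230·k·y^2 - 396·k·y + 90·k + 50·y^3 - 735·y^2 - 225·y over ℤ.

-(10·k + 10·y + 3)·(2·k - 5·y)·(4·k + y - 15)

Group: 10·k·(-8·k^2 + 18·k·y + 30·k + 5·y^2 - 75·y) + (10·y + 3)·(-8·k^2 + 18·k·y + 30·k + 5·y^2 - 75·y); both groups contain (-8·k^2 + 18·k·y + 30·k + 5·y^2 - 75·y), so (10·k + 10·y + 3) is a factor with cofactor -8·k^2 + 18·k·y + 30·k + 5·y^2 - 75·y.
The cofactor groups again: -8·k^2 + 18·k·y + 30·k + 5·y^2 - 75·y = -4·k·(2·k - 5·y) + (-y + 15)·(2·k - 5·y); both groups contain (2·k - 5·y), giving -(4·k + y - 15)·(2·k - 5·y).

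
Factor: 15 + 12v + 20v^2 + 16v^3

(4v + 5)(4v^2 + 3)

Group as (16v^3 + 12v) + (20v^2 + 15) = 4v(4v^2 + 3) + 5(4v^2 + 3).
Both groups share the factor (4v^2 + 3).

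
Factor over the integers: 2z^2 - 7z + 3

Need a pair with product 2·3 = 6 and sum -7: that's -1 and -6.
Split the middle term: 2z^2 - z - 6z + 3 = z(2z - 1) - 3(2z - 1).

(2z - 1)(z - 3)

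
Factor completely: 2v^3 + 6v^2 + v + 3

Group as (2v^3 + v) + (6v^2 + 3) = v(2v^2 + 1) + 3(2v^2 + 1).
Both groups share the factor (2v^2 + 1).

(v + 3)(2v^2 + 1)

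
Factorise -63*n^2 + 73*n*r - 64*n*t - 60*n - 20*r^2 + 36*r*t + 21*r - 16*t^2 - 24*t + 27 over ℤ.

Group: -9*n*(7*n - 5*r + 4*t + 9) + (4*r - 4*t + 3)*(7*n - 5*r + 4*t + 9); both groups contain (7*n - 5*r + 4*t + 9).

-(7*n - 5*r + 4*t + 9)*(9*n - 4*r + 4*t - 3)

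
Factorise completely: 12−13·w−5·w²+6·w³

Among the possible rational roots, w = −3/2 is a root, giving the factor (2·w+3) and quotient 3·w²−7·w+4.
The remaining quadratic factors as (3·w−4)(w−1).

(2·w+3)·(3·w−4)·(w−1)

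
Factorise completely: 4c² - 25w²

Recognize a difference of squares with the parts 2c and 5w.

-(5w - 2c)(5w + 2c)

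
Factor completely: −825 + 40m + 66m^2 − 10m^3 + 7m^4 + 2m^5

(2m − 5)(m + 3)(m + 5)(m^2 − 2m + 11)

Among the possible rational roots, m = 5/2 is a root, giving the factor (2m − 5) and quotient m^4 + 6m^3 + 10m^2 + 58m + 165.
Then m = −5 is a root, so (m + 5) is a factor; dividing leaves m^3 + m^2 + 5m + 33.
Next, m = −3 is a root, so (m + 3) divides it; the quotient is m^2 − 2m + 11.
The quadratic m^2 − 2m + 11 has discriminant −40 < 0 and is irreducible over ℤ.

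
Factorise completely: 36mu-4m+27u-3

Group as (36mu-4m) + (27u-3) = 4m(9u-1) + 3(9u-1).
Both groups share the factor (9u-1).

(4m+3)(9u-1)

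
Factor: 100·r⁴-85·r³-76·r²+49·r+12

(4·r+3)·(5·r+1)·(5·r-4)·(r-1)

Testing divisors of the constant over divisors of the leading coefficient, r = -1/5 is a root, giving the factor (5·r+1) and quotient 20·r³-21·r²-11·r+12.
Then r = -3/4 is a root, so (4·r+3) divides it; the quotient is 5·r²-9·r+4.
The remaining quadratic factors as (5·r-4)(r-1).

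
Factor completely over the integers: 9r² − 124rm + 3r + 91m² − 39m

Group: r(9r − 7m + 3) − 13m(9r − 7m + 3); both groups contain (9r − 7m + 3).

(r − 13m)(9r − 7m + 3)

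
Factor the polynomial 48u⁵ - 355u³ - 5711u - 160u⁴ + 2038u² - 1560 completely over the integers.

(3u - 13)(4u + 1)(4u + 15)(u² - 3u + 8)

Testing divisors of the constant over divisors of the leading coefficient, u = -15/4 is a root, so (4u + 15) divides it; the quotient is 12u⁴ - 85u³ + 230u² - 353u - 104.
Then u = 13/3 is a root, so (3u - 13) divides it; the quotient is 4u³ - 11u² + 29u + 8.
Then u = -1/4 is a root, so (4u + 1) is a factor; dividing leaves u² - 3u + 8.
The quadratic u² - 3u + 8 has discriminant -23 < 0 and is irreducible over ℤ.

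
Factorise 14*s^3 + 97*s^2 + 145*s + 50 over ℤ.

Trying the rational-root candidates, s = -5 is a root, so (s + 5) is a factor; dividing leaves 14*s^2 + 27*s + 10.
The remaining quadratic factors as (2*s + 1)(7*s + 10).

(2*s + 1)*(7*s + 10)*(s + 5)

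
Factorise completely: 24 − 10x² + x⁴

(x + 2)(x − 2)(x² − 6)

Substitute u = x² to get a quadratic in u, then factor.
x² − 6 is irreducible over ℤ (6 is not a perfect square).
x² − 4 is a difference of squares.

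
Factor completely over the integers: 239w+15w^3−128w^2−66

Among the possible rational roots, w = 11/5 is a root, so (5w−11) divides it; the quotient is 3w^2−19w+6.
The remaining quadratic factors as (3w−1)(w−6).

(3w−1)(5w−11)(w−6)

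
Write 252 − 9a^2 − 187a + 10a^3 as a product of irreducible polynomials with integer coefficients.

(2a + 9)(5a − 7)(a − 4)

By the rational root theorem, a = 7/5 is a root, so (5a − 7) is a factor; dividing leaves 2a^2 + a − 36.
The remaining quadratic factors as (a − 4)(2a + 9).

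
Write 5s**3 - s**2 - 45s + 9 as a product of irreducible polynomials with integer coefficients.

By the rational root theorem, s = 3 is a root, so (s - 3) divides it; the quotient is 5s**2 + 14s - 3.
The remaining quadratic factors as (5s - 1)(s + 3).

(5s - 1)(s + 3)(s - 3)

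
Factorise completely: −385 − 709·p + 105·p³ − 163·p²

(3·p − 11)·(5·p + 7)·(7·p + 5)

By the rational root theorem, p = −7/5 is a root, giving the factor (5·p + 7) and quotient 21·p² − 62·p − 55.
The remaining quadratic factors as (3·p − 11)(7·p + 5).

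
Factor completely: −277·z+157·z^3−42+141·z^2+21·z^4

(3·z+7)·(7·z+1)·(z+6)·(z−1)

Among the possible rational roots, z = 1 is a root, so (z−1) is a factor; dividing leaves 21·z^3+178·z^2+319·z+42.
Then z = −6 is a root, giving the factor (z+6) and quotient 21·z^2+52·z+7.
The remaining quadratic factors as (3·z+7)(7·z+1).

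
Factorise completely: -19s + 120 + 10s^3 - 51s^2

(2s + 3)(5s - 8)(s - 5)

By the rational root theorem, s = -3/2 is a root, giving the factor (2s + 3) and quotient 5s^2 - 33s + 40.
The remaining quadratic factors as (s - 5)(5s - 8).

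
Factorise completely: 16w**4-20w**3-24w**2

Pull out the common factor 4w**2, then factor the remaining trinomial.

4w**2(4w+3)(w-2)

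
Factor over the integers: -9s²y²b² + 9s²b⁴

-9b²s²(y - b)(y + b)

Pull out the common factor 9s²b², leaving -y² + b².
Recognize a difference of squares with the parts b and y.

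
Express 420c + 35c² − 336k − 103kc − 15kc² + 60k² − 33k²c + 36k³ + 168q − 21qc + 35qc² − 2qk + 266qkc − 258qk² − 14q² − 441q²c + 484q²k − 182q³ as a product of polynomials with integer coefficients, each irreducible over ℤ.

Group: 7q(−26q² + 58qk − 63qc + 24q − 12k² + 11kc − 48k + 5c² + 60c) + (−3k + 7)(−26q² + 58qk − 63qc + 24q − 12k² + 11kc − 48k + 5c² + 60c); both groups contain (−26q² + 58qk − 63qc + 24q − 12k² + 11kc − 48k + 5c² + 60c), so (7q − 3k + 7) is a factor with cofactor −26q² + 58qk − 63qc + 24q − 12k² + 11kc − 48k + 5c² + 60c.
The cofactor groups again: −26q² + 58qk − 63qc + 24q − 12k² + 11kc − 48k + 5c² + 60c = −2q(13q − 3k − c − 12) + (4k − 5c)(13q − 3k − c − 12); both groups contain (13q − 3k − c − 12), giving −(2q − 4k + 5c)(13q − 3k − c − 12).

−(7q − 3k + 7)(13q − 3k − c − 12)(2q − 4k + 5c)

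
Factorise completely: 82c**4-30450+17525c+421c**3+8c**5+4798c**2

Among the possible rational roots, c = -7 is a root, giving the factor (c+7) and quotient 8c**4+26c**3+239c**2+3125c-4350.
Then c = -15/2 is a root, giving the factor (2c+15) and quotient 4c**3-17c**2+247c-290.
Then c = 5/4 is a root, so (4c-5) divides it; the quotient is c**2-3c+58.
The quadratic c**2-3c+58 has discriminant -223 < 0 and is irreducible over ℤ.

(2c+15)(4c-5)(c+7)(c**2-3c+58)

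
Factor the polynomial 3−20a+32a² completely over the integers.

(4a−1)(8a−3)

Need a pair with product 32·3 = 96 and sum −20: that's −12 and −8.
Split the middle term: 32a²−12a − 8a+3 = 4a(8a−3) − (8a−3).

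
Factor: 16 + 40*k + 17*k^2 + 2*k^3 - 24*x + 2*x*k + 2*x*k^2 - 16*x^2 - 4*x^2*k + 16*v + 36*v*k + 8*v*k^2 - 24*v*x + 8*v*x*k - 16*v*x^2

Group: 2*x*(-8*v*x - 4*v*k - 16*v - 2*x*k - 8*x - k^2 - 8*k - 16) + (-2*k - 1)*(-8*v*x - 4*v*k - 16*v - 2*x*k - 8*x - k^2 - 8*k - 16); both groups contain (-8*v*x - 4*v*k - 16*v - 2*x*k - 8*x - k^2 - 8*k - 16), so (2*x - 2*k - 1) is a factor with cofactor -8*v*x - 4*v*k - 16*v - 2*x*k - 8*x - k^2 - 8*k - 16.
The cofactor groups again: -8*v*x - 4*v*k - 16*v - 2*x*k - 8*x - k^2 - 8*k - 16 = -2*x*(4*v + k + 4) + (-k - 4)*(4*v + k + 4); both groups contain (4*v + k + 4), giving -(2*x + k + 4)*(4*v + k + 4).

-(2*x - 2*k - 1)*(2*x + k + 4)*(4*v + k + 4)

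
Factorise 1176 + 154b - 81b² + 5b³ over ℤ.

Among the possible rational roots, b = 7 is a root, giving the factor (b - 7) and quotient 5b² - 46b - 168.
The remaining quadratic factors as (b - 12)(5b + 14).

(5b + 14)(b - 12)(b - 7)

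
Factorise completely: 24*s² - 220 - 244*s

4*(6*s + 5)*(s - 11)

Pull out the common factor 4, then factor the remaining trinomial.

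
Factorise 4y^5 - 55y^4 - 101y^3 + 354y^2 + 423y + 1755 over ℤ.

(4y + 13)(y - 15)(y - 3)(y^2 + y + 3)

By the rational root theorem, y = -13/4 is a root, so (4y + 13) is a factor; dividing leaves y^4 - 17y^3 + 30y^2 - 9y + 135.
Continuing, y = 15 is a root, so (y - 15) divides it; the quotient is y^3 - 2y^2 - 9.
Next, y = 3 is a root, so (y - 3) is a factor; dividing leaves y^2 + y + 3.
The quadratic y^2 + y + 3 has discriminant -11 < 0 and is irreducible over ℤ.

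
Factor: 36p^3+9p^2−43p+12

Trying the rational-root candidates, p = −4/3 is a root, so (3p+4) divides it; the quotient is 12p^2−13p+3.
The remaining quadratic factors as (4p−3)(3p−1).

(3p+4)(3p−1)(4p−3)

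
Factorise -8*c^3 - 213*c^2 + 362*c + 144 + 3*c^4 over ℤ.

By the rational root theorem, c = 9 is a root, giving the factor (c - 9) and quotient 3*c^3 + 19*c^2 - 42*c - 16.
Then c = 2 is a root, giving the factor (c - 2) and quotient 3*c^2 + 25*c + 8.
The remaining quadratic factors as (3*c + 1)(c + 8).

(3*c + 1)*(c + 8)*(c - 2)*(c - 9)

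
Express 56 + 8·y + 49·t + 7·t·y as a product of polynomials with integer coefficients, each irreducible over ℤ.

(7·t + 8)·(y + 7)

Group as (7·t·y + 49·t) + (8·y + 56) = 7·t·(y + 7) + 8·(y + 7).
Both groups share the factor (y + 7).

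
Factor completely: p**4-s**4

Difference of squares twice: with A = p and B = s, A⁴ − B⁴ = (A² − B²)(A² + B²), and A² − B² factors again.

(p+s)*(p-s)*(p**2+s**2)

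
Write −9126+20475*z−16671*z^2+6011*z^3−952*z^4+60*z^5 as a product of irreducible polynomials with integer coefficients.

Testing divisors of the constant over divisors of the leading coefficient, z = 3/2 is a root, giving the factor (2*z−3) and quotient 30*z^4−431*z^3+2359*z^2−4797*z+3042.
Next, z = 13/6 is a root, giving the factor (6*z−13) and quotient 5*z^3−61*z^2+261*z−234.
Next, z = 6/5 is a root, so (5*z−6) divides it; the quotient is z^2−11*z+39.
The quadratic z^2−11*z+39 has discriminant −35 < 0 and is irreducible over ℤ.

(2*z−3)*(5*z−6)*(6*z−13)*(z^2−11*z+39)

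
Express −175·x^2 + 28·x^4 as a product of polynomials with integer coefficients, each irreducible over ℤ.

7·x^2·(2·x + 5)·(2·x − 5)

Pull out the common factor 7·x^2; 4·x^2 − 25 is a difference of squares.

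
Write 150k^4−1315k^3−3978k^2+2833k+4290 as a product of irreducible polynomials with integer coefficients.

(5k+13)(5k−6)(6k+5)(k−11)

Trying the rational-root candidates, k = −5/6 is a root, giving the factor (6k+5) and quotient 25k^3−240k^2−463k+858.
Next, k = 6/5 is a root, so (5k−6) divides it; the quotient is 5k^2−42k−143.
The remaining quadratic factors as (5k+13)(k−11).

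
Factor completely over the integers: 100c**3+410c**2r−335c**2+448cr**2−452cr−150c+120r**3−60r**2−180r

(4c+10r−15)(5c+2r+2)(5c+6r)

Group: 5c(20c**2+58cr−67c+20r**2−10r−30) + 6r(20c**2+58cr−67c+20r**2−10r−30); both groups contain (20c**2+58cr−67c+20r**2−10r−30), so (5c+6r) is a factor with cofactor 20c**2+58cr−67c+20r**2−10r−30.
The cofactor groups again: 20c**2+58cr−67c+20r**2−10r−30 = 4c(5c+2r+2) + (10r−15)(5c+2r+2); both groups contain (5c+2r+2), giving (4c+10r−15)(5c+2r+2).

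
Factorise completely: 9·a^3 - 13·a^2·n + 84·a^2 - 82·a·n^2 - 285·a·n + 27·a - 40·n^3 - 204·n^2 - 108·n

Group: a·(9·a^2 - 31·a·n + 3·a - 20·n^2 - 12·n) + (2·n + 9)·(9·a^2 - 31·a·n + 3·a - 20·n^2 - 12·n); both groups contain (9·a^2 - 31·a·n + 3·a - 20·n^2 - 12·n), so (a + 2·n + 9) is a factor with cofactor 9·a^2 - 31·a·n + 3·a - 20·n^2 - 12·n.
The cofactor groups again: 9·a^2 - 31·a·n + 3·a - 20·n^2 - 12·n = 9·a·(a - 4·n) + (5·n + 3)·(a - 4·n); both groups contain (a - 4·n), giving (9·a + 5·n + 3)·(a - 4·n).

(9·a + 5·n + 3)·(a + 2·n + 9)·(a - 4·n)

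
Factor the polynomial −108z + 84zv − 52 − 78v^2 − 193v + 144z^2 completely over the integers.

(12z − 6v − 13)(12z + 13v + 4)

Group: 12z(12z − 6v − 13) + (13v + 4)(12z − 6v − 13); both groups contain (12z − 6v − 13).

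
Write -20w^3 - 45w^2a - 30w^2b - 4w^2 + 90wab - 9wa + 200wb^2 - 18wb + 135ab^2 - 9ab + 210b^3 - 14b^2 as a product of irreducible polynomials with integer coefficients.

Group: 5w(-4w^2 - 9wa - 18wb - 9ab - 14b^2) + (-15b + 1)(-4w^2 - 9wa - 18wb - 9ab - 14b^2); both groups contain (-4w^2 - 9wa - 18wb - 9ab - 14b^2), so (5w - 15b + 1) is a factor with cofactor -4w^2 - 9wa - 18wb - 9ab - 14b^2.
The cofactor groups again: -4w^2 - 9wa - 18wb - 9ab - 14b^2 = -w(4w + 9a + 14b) - b(4w + 9a + 14b); both groups contain (4w + 9a + 14b), giving -(w + b)(4w + 9a + 14b).

-(5w - 15b + 1)(4w + 9a + 14b)(w + b)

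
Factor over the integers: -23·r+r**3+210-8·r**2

Testing divisors of the constant over divisors of the leading coefficient, r = -5 is a root, so (r+5) divides it; the quotient is r**2-13·r+42.
The remaining quadratic factors as (r-6)(r-7).

(r+5)·(r-6)·(r-7)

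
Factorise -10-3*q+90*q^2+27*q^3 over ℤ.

(3*q+1)*(3*q+10)*(3*q-1)

Group as (27*q^3-3*q) + (90*q^2-10) = 3*q*(9*q^2-1) + 10*(9*q^2-1).
Both groups share the factor (9*q^2-1).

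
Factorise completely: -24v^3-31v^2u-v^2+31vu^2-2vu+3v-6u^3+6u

-(8v-3u+3)(3v-u-1)(v+2u)

Group: v(-24v^2+17vu-v-3u^2+3) + 2u(-24v^2+17vu-v-3u^2+3); both groups contain (-24v^2+17vu-v-3u^2+3), so (v+2u) is a factor with cofactor -24v^2+17vu-v-3u^2+3.
The cofactor groups again: -24v^2+17vu-v-3u^2+3 = -3v(8v-3u+3) + (u+1)(8v-3u+3); both groups contain (8v-3u+3), giving -(3v-u-1)(8v-3u+3).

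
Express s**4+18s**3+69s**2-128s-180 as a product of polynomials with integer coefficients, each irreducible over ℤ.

By the rational root theorem, s = -10 is a root, so (s+10) divides it; the quotient is s**3+8s**2-11s-18.
Next, s = -1 is a root, giving the factor (s+1) and quotient s**2+7s-18.
The remaining quadratic factors as (s-2)(s+9).

(s+1)(s+10)(s+9)(s-2)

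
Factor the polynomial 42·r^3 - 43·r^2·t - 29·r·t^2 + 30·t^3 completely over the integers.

Group: r·(42·r^2 - r·t - 30·t^2) - t·(42·r^2 - r·t - 30·t^2); both groups contain (42·r^2 - r·t - 30·t^2), so (r - t) is a factor with cofactor 42·r^2 - r·t - 30·t^2.
The cofactor groups again: 42·r^2 - r·t - 30·t^2 = 6·r·(7·r - 6·t) + 5·t·(7·r - 6·t); both groups contain (7·r - 6·t), giving (6·r + 5·t)·(7·r - 6·t).

(6·r + 5·t)·(7·r - 6·t)·(r - t)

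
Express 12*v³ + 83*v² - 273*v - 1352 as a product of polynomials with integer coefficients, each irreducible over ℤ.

Trying the rational-root candidates, v = -8 is a root, so (v + 8) divides it; the quotient is 12*v² - 13*v - 169.
The remaining quadratic factors as (3*v - 13)(4*v + 13).

(3*v - 13)*(4*v + 13)*(v + 8)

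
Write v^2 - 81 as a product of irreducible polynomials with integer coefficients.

(v + 9)·(v - 9)

Two integers with product -81 and sum 0 are -9 and 9.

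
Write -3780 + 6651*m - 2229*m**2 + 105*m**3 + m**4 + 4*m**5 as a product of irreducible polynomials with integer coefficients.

Among the possible rational roots, m = 3 is a root, so (m - 3) divides it; the quotient is 4*m**4 + 13*m**3 + 144*m**2 - 1797*m + 1260.
Continuing, m = 5 is a root, so (m - 5) divides it; the quotient is 4*m**3 + 33*m**2 + 309*m - 252.
Continuing, m = 3/4 is a root, so (4*m - 3) divides it; the quotient is m**2 + 9*m + 84.
The quadratic m**2 + 9*m + 84 has discriminant -255 < 0 and is irreducible over ℤ.

(4*m - 3)*(m - 3)*(m - 5)*(m**2 + 9*m + 84)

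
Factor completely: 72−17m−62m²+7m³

(7m+8)(m−1)(m−9)

Testing divisors of the constant over divisors of the leading coefficient, m = 9 is a root, giving the factor (m−9) and quotient 7m²+m−8.
The remaining quadratic factors as (m−1)(7m+8).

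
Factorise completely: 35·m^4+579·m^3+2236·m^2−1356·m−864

By the rational root theorem, m = −9 is a root, so (m+9) is a factor; dividing leaves 35·m^3+264·m^2−140·m−96.
Continuing, m = 6/7 is a root, so (7·m−6) divides it; the quotient is 5·m^2+42·m+16.
The remaining quadratic factors as (m+8)(5·m+2).

(5·m+2)·(7·m−6)·(m+8)·(m+9)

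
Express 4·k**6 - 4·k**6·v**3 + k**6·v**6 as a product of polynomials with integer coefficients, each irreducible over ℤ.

Factor out k**6 first: what remains is v**6 - 4·v**3 + 4.
Recognize a perfect-square trinomial with the parts 2 and v**3.

k**6·(v**3 - 2)**2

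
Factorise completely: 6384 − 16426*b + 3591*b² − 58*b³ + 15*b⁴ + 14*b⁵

(2*b − 7)*(7*b − 3)*(b + 8)*(b² − 3*b + 38)

By the rational root theorem, b = −8 is a root, so (b + 8) divides it; the quotient is 14*b⁴ − 97*b³ + 718*b² − 2153*b + 798.
Then b = 3/7 is a root, so (7*b − 3) is a factor; dividing leaves 2*b³ − 13*b² + 97*b − 266.
Continuing, b = 7/2 is a root, so (2*b − 7) divides it; the quotient is b² − 3*b + 38.
The quadratic b² − 3*b + 38 has discriminant −143 < 0 and is irreducible over ℤ.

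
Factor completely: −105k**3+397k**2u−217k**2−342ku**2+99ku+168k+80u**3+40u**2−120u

−(3k−8u+8)(5k−2u−3)(7k−5u)

Group: 5k(−21k**2+71ku−56k−40u**2+40u) + (−2u−3)(−21k**2+71ku−56k−40u**2+40u); both groups contain (−21k**2+71ku−56k−40u**2+40u), so (5k−2u−3) is a factor with cofactor −21k**2+71ku−56k−40u**2+40u.
The cofactor groups again: −21k**2+71ku−56k−40u**2+40u = −3k(7k−5u) + (8u−8)(7k−5u); both groups contain (7k−5u), giving −(3k−8u+8)(7k−5u).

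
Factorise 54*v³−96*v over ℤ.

6*v*(3*v+4)*(3*v−4)

Pull out the common factor 6*v; 9*v²−16 is a difference of squares.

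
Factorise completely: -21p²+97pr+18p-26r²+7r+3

-(3p-13r-3)(7p-2r+1)

Group: -7p(3p-13r-3) + (2r-1)(3p-13r-3); both groups contain (3p-13r-3).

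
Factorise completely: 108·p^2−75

Pull out the common factor 3; 36·p^2−25 is a difference of squares.

3·(6·p+5)·(6·p−5)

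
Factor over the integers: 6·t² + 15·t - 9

3·(2·t - 1)·(t + 3)

Pull out the common factor 3, then factor the remaining trinomial.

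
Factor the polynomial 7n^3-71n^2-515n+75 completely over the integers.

Among the possible rational roots, n = 1/7 is a root, giving the factor (7n-1) and quotient n^2-10n-75.
The remaining quadratic factors as (n+5)(n-15).

(7n-1)(n+5)(n-15)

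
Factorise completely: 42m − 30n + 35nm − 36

Group as (35nm − 30n) + (42m − 36) = 5n(7m − 6) + 6(7m − 6).
Both groups share the factor (7m − 6).

(5n + 6)(7m − 6)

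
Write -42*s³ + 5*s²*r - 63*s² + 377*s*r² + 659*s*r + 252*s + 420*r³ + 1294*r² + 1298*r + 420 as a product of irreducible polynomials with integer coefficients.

Group: 3*s*(-14*s² + 25*s*r + 7*s + 84*r² + 158*r + 70) + (5*r + 6)*(-14*s² + 25*s*r + 7*s + 84*r² + 158*r + 70); both groups contain (-14*s² + 25*s*r + 7*s + 84*r² + 158*r + 70), so (3*s + 5*r + 6) is a factor with cofactor -14*s² + 25*s*r + 7*s + 84*r² + 158*r + 70.
The cofactor groups again: -14*s² + 25*s*r + 7*s + 84*r² + 158*r + 70 = -2*s*(7*s + 12*r + 14) + (7*r + 5)*(7*s + 12*r + 14); both groups contain (7*s + 12*r + 14), giving -(2*s - 7*r - 5)*(7*s + 12*r + 14).

-(2*s - 7*r - 5)*(7*s + 12*r + 14)*(3*s + 5*r + 6)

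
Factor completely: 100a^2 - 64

4(5a + 4)(5a - 4)

Factor out 4, leaving 25a^2 - 16, which is a difference of two squares.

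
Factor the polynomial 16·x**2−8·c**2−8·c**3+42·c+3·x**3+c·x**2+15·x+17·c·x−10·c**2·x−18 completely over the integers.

Group: 4·c·(−2·c**2−c·x−3·c+x**2+6·x+9) + (3·x−2)·(−2·c**2−c·x−3·c+x**2+6·x+9); both groups contain (−2·c**2−c·x−3·c+x**2+6·x+9), so (4·c+3·x−2) is a factor with cofactor −2·c**2−c·x−3·c+x**2+6·x+9.
The cofactor groups again: −2·c**2−c·x−3·c+x**2+6·x+9 = −2·c·(c+x+3) + (x+3)·(c+x+3); both groups contain (c+x+3), giving −(2·c−x−3)·(c+x+3).

−(2·c−x−3)·(4·c+3·x−2)·(c+x+3)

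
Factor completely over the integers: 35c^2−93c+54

(5c−9)(7c−6)

Need a pair with product 35·54 = 1890 and sum −93: that's −30 and −63.
Split the middle term: 35c^2−30c − 63c+54 = 5c(7c−6) − 9(7c−6).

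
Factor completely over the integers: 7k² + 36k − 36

Need a pair with product 7·(−36) = −252 and sum 36: that's 42 and −6.
Split the middle term: 7k² + 42k − 6k − 36 = 7k(k + 6) − 6(k + 6).

(7k − 6)(k + 6)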